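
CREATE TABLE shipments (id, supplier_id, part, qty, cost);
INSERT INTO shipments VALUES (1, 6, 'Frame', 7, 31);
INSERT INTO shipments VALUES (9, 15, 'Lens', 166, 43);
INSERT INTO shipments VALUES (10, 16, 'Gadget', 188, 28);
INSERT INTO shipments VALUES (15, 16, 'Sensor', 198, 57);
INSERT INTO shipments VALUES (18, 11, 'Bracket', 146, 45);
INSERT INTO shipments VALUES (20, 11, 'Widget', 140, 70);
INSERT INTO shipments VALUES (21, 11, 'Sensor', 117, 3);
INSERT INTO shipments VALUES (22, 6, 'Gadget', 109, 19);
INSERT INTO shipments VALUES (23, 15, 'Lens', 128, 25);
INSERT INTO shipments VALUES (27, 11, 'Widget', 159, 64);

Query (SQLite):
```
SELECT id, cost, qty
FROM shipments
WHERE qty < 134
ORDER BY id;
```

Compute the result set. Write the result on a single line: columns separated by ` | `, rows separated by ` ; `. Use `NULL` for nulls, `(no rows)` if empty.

qty < 134: ids {1, 21, 22, 23}

1 | 31 | 7 ; 21 | 3 | 117 ; 22 | 19 | 109 ; 23 | 25 | 128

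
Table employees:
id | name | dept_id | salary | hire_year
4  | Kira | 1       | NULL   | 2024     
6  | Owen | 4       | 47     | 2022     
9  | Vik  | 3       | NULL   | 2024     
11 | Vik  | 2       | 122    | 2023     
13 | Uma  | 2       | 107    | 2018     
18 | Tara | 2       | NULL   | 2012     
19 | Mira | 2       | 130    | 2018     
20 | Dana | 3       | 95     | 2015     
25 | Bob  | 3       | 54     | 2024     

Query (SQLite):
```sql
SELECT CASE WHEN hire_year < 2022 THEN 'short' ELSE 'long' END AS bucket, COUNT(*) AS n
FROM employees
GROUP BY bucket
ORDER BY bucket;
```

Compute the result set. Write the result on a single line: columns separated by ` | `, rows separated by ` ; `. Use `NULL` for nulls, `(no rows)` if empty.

long | 5 ; short | 4

Bucket rows by hire_year < 2022 → 'short' else 'long'; count each bucket.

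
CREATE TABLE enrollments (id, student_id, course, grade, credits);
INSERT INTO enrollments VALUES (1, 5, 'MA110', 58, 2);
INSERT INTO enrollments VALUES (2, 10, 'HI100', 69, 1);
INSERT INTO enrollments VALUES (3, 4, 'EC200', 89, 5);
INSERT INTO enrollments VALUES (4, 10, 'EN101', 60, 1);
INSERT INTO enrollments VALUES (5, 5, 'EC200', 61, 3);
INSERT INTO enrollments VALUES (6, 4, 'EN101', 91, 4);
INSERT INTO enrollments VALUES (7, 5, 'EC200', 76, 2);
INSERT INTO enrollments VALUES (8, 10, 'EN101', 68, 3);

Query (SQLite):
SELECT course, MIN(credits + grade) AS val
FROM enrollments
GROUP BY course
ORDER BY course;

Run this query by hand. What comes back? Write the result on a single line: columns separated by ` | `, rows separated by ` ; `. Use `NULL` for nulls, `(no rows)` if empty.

For each row compute credits + grade.
Group by course; take MIN of the expression per group.
  EC200: ids {3, 5, 7} → MIN(credits + grade)=64
  EN101: ids {4, 6, 8} → MIN(credits + grade)=61
  HI100: ids {2} → MIN(credits + grade)=70
  MA110: ids {1} → MIN(credits + grade)=60

EC200 | 64 ; EN101 | 61 ; HI100 | 70 ; MA110 | 60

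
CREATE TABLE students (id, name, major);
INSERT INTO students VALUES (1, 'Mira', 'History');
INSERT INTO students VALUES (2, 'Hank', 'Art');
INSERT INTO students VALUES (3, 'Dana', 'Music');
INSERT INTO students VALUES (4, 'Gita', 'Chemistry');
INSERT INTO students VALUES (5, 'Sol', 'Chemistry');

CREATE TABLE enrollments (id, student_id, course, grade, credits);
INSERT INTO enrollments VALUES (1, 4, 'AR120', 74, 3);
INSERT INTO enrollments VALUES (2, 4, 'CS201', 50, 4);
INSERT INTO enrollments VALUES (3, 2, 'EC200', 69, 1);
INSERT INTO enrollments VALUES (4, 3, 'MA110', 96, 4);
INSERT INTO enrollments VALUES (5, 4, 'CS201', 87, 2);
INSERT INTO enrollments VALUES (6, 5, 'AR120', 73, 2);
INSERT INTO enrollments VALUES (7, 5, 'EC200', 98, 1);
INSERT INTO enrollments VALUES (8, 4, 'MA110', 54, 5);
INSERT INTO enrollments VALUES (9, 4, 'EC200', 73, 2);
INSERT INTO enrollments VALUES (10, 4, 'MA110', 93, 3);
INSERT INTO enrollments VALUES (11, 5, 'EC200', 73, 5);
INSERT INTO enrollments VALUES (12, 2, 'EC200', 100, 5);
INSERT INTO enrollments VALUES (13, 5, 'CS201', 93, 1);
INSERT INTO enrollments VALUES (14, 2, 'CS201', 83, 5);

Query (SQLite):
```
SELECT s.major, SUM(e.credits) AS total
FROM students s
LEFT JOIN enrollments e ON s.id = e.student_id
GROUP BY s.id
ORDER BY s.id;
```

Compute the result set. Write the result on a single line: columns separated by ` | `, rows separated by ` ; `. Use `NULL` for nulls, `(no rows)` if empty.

History | NULL ; Art | 11 ; Music | 4 ; Chemistry | 19 ; Chemistry | 9

LEFT JOIN keeps every students row; unmatched ones get NULL for enrollments columns.
Group by students.id and compute SUM(e.credits). SUM over an all-NULL group is NULL.
  1: ids {—} → SUM(e.credits)=NULL
  2: ids {3, 12, 14} → SUM(e.credits)=11
  3: ids {4} → SUM(e.credits)=4
  4: ids {1, 2, 5, 8, 9, 10} → SUM(e.credits)=19
  5: ids {6, 7, 11, 13} → SUM(e.credits)=9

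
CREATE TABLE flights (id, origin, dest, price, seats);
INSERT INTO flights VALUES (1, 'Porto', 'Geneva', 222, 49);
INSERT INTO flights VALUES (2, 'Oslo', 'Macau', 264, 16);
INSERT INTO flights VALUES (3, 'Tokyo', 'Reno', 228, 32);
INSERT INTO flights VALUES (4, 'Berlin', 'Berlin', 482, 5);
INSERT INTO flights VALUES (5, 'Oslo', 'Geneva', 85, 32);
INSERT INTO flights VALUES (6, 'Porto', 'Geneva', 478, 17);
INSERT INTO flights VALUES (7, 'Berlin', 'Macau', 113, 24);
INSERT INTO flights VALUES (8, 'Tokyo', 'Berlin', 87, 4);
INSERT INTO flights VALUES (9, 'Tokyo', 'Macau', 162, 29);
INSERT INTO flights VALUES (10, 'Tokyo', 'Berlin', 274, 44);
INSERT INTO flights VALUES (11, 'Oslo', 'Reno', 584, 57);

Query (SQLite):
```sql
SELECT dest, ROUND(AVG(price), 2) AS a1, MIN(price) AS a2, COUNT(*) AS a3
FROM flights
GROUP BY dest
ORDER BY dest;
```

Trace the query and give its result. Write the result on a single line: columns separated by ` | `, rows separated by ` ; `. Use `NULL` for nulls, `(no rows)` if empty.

Berlin | 281 | 87 | 3 ; Geneva | 261.67 | 85 | 3 ; Macau | 179.67 | 113 | 3 ; Reno | 406 | 228 | 2

Group flights by dest.
Per group compute: ROUND(AVG(price), 2), MIN(price), COUNT(*).
  Berlin: ids {4, 8, 10} → ROUND(AVG(price), 2)=281, MIN(price)=87, COUNT(*)=3
  Geneva: ids {1, 5, 6} → ROUND(AVG(price), 2)=261.67, MIN(price)=85, COUNT(*)=3
  Macau: ids {2, 7, 9} → ROUND(AVG(price), 2)=179.67, MIN(price)=113, COUNT(*)=3
  Reno: ids {3, 11} → ROUND(AVG(price), 2)=406, MIN(price)=228, COUNT(*)=2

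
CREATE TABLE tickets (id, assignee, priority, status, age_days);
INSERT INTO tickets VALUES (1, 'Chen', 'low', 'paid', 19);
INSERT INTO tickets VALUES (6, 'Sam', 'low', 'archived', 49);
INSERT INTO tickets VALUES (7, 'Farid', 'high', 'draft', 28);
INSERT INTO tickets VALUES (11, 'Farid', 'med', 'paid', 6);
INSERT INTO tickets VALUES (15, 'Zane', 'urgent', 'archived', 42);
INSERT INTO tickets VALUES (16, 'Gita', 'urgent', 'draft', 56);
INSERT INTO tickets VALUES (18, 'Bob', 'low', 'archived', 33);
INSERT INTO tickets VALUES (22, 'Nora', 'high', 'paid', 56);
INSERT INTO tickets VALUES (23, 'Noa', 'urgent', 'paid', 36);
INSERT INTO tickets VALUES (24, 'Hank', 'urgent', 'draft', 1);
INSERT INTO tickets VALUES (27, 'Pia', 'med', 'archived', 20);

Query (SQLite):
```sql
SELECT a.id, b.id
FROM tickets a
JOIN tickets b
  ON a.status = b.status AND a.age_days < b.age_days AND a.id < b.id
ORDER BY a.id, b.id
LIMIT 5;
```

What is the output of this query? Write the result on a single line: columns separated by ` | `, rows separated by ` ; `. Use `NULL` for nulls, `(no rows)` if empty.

1 | 22 ; 1 | 23 ; 7 | 16 ; 11 | 22 ; 11 | 23

Pairs (a,b) with same status, a.age_days < b.age_days, a.id < b.id.
status groups: archived:{6,15,18,27} draft:{7,16,24} paid:{1,11,22,23}
Ordered by (a.id, b.id); first 5.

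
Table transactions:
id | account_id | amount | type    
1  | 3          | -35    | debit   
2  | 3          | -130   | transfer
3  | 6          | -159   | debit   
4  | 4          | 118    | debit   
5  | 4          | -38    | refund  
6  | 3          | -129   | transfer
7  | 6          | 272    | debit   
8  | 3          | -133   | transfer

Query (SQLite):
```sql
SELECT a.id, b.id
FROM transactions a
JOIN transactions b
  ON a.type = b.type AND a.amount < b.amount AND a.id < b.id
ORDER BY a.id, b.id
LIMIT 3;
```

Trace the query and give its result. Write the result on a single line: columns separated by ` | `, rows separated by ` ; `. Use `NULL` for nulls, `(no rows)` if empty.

1 | 4 ; 1 | 7 ; 2 | 6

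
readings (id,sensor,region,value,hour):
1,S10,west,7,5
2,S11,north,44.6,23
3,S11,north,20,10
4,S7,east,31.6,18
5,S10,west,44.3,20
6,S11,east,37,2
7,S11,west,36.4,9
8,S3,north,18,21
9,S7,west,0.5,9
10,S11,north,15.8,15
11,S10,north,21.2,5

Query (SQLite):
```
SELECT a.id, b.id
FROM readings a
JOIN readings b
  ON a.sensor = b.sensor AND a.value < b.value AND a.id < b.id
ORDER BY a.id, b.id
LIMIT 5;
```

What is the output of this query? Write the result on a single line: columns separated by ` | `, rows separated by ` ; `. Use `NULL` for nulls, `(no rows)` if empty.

Pairs (a,b) with same sensor, a.value < b.value, a.id < b.id.
sensor groups: S10:{1,5,11} S11:{2,3,6,7,10} S3:{8} S7:{4,9}
Ordered by (a.id, b.id); first 5.

1 | 5 ; 1 | 11 ; 3 | 6 ; 3 | 7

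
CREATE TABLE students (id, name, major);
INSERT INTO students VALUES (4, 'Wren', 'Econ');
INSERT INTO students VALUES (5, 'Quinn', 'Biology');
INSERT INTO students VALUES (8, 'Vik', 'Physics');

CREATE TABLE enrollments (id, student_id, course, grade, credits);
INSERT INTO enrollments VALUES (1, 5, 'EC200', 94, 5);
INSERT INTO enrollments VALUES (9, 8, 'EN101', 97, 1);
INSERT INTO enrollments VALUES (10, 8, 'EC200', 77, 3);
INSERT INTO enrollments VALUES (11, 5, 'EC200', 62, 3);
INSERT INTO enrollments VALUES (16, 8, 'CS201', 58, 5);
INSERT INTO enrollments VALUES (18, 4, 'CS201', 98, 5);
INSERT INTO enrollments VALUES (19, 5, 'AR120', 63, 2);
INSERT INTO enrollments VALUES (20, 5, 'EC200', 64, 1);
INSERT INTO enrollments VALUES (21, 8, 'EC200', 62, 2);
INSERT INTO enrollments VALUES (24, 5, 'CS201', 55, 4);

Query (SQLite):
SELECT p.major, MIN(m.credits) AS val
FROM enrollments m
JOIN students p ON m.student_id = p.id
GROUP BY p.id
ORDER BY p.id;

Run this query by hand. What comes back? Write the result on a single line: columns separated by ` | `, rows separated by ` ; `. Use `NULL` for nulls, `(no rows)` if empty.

Econ | 5 ; Biology | 1 ; Physics | 1

Join each enrollments row to its students via student_id.
Group joined rows by students.id; compute MIN(m.credits) per group.
  4: ids {18} → MIN(m.credits)=5
  5: ids {1, 11, 19, 20, 24} → MIN(m.credits)=1
  8: ids {9, 10, 16, 21} → MIN(m.credits)=1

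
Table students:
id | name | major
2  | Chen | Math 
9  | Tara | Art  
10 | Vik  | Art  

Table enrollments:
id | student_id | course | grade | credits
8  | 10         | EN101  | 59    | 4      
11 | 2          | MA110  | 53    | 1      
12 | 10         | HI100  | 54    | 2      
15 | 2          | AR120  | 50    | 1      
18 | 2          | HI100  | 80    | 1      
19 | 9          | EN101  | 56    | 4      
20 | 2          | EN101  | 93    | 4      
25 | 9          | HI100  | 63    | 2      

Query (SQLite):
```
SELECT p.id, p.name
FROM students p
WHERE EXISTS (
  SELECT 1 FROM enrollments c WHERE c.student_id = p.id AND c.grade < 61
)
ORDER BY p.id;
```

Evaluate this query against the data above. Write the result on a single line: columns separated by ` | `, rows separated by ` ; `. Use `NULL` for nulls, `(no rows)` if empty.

2 | Chen ; 9 | Tara ; 10 | Vik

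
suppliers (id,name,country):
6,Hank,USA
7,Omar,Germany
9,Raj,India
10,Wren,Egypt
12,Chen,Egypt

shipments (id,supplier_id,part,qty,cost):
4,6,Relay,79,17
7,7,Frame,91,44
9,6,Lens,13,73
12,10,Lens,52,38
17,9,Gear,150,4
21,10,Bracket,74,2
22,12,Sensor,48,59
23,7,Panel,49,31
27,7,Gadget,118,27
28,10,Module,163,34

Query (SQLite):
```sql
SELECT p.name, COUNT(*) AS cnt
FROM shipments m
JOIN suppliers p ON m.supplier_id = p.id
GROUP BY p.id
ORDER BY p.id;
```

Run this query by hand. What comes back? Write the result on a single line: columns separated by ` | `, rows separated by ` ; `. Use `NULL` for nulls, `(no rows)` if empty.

Hank | 2 ; Omar | 3 ; Raj | 1 ; Wren | 3 ; Chen | 1

Join each shipments row to its suppliers via supplier_id.
Group joined rows by suppliers.id; compute COUNT(*) per group.
  6: ids {4, 9} → COUNT(*)=2
  7: ids {7, 23, 27} → COUNT(*)=3
  9: ids {17} → COUNT(*)=1
  10: ids {12, 21, 28} → COUNT(*)=3
  12: ids {22} → COUNT(*)=1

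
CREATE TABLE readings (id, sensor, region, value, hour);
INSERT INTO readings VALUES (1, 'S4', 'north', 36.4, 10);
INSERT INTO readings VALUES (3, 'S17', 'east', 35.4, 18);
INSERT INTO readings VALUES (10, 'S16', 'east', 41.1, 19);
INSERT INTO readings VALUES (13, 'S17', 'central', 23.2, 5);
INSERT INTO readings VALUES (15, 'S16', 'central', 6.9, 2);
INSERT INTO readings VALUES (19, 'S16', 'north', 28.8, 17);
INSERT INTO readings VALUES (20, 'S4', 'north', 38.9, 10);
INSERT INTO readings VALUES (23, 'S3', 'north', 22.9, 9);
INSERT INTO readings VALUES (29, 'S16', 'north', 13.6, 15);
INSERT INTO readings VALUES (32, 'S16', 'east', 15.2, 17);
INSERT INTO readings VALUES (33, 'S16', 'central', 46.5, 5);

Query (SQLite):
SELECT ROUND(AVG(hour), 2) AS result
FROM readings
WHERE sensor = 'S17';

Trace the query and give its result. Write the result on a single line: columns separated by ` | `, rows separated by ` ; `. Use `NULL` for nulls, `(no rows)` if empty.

Rows where sensor='S17' → hour values: [18, 5].
AVG = 23 / 2 (rounded to 2 dp).

11.5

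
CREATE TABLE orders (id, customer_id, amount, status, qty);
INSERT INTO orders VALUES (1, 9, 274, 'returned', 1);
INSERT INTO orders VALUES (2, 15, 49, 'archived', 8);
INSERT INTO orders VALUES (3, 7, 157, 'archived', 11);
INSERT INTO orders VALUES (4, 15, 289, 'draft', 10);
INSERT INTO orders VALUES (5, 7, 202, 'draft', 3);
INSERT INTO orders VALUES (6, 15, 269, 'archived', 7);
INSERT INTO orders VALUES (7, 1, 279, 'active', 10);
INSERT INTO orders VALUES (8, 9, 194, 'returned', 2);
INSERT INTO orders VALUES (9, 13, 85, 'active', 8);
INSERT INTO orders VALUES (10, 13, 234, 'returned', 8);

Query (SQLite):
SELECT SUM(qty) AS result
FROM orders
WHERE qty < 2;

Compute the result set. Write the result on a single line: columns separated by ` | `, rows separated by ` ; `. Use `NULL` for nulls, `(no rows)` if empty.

1

Rows where qty < 2 → qty values: [1].
SUM of non-NULL values = 1.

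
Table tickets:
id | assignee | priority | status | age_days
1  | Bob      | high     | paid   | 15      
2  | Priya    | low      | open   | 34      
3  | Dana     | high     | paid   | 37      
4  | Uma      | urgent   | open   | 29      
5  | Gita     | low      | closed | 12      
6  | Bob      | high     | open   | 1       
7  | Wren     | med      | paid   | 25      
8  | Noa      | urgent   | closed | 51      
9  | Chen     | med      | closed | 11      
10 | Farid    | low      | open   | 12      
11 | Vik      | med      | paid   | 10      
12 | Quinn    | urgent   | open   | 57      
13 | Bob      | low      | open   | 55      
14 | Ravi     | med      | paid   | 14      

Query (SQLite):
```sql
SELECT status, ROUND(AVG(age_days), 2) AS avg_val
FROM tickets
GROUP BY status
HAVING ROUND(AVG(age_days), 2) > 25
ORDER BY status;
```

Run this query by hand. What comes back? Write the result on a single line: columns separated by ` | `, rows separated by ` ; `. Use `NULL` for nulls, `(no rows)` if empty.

Partition tickets by status; compute ROUND(AVG(age_days), 2) within each group.
HAVING: keep groups where ROUND(AVG(age_days), 2) > 25.
  closed: ids {5, 8, 9} → ROUND(AVG(age_days), 2)=24.67
  open: ids {2, 4, 6, 10, 12, 13} → ROUND(AVG(age_days), 2)=31.33
  paid: ids {1, 3, 7, 11, 14} → ROUND(AVG(age_days), 2)=20.2

open | 31.33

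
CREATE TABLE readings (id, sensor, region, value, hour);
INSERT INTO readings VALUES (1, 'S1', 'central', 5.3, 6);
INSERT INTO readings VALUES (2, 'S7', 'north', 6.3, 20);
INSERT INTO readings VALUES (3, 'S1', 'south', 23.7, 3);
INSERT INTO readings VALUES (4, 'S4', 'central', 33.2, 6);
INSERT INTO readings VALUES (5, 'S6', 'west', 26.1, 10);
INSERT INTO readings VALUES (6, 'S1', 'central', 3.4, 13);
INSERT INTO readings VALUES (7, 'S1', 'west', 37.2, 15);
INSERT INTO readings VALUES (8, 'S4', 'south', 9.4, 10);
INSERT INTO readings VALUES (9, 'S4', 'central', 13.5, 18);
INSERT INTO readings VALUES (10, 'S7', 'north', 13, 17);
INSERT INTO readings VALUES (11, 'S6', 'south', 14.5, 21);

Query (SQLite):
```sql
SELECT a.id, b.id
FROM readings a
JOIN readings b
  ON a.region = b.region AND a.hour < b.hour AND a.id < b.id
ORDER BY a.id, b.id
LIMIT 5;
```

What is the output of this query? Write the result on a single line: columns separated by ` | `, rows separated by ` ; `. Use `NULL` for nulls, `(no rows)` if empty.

Pairs (a,b) with same region, a.hour < b.hour, a.id < b.id.
region groups: central:{1,4,6,9} north:{2,10} south:{3,8,11} west:{5,7}
Ordered by (a.id, b.id); first 5.

1 | 6 ; 1 | 9 ; 3 | 8 ; 3 | 11 ; 4 | 6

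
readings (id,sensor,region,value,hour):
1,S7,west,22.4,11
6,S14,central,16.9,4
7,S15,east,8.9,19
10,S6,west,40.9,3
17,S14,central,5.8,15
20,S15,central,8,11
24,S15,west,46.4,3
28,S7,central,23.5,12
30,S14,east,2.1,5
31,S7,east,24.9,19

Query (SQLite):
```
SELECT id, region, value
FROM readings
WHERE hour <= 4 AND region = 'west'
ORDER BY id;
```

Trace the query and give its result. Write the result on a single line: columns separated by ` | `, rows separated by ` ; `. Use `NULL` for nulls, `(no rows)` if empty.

hour <= 4: ids {6, 10, 24}
region = 'west': ids {1, 10, 24}
Combine with AND.

10 | west | 40.9 ; 24 | west | 46.4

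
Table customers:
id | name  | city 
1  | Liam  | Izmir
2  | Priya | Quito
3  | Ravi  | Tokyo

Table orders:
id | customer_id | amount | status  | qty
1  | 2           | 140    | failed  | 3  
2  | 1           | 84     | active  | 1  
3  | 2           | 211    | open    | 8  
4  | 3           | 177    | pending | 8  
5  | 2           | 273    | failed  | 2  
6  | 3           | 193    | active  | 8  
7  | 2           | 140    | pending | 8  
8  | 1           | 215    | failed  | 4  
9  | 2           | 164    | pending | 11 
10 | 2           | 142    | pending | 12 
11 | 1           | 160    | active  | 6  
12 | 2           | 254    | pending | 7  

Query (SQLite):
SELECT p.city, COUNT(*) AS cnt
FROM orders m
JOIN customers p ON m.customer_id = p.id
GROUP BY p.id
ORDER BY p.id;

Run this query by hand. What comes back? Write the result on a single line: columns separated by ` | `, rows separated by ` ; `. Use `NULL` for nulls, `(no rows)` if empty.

Izmir | 3 ; Quito | 7 ; Tokyo | 2

Join each orders row to its customers via customer_id.
Group joined rows by customers.id; compute COUNT(*) per group.
  1: ids {2, 8, 11} → COUNT(*)=3
  2: ids {1, 3, 5, 7, 9, 10, 12} → COUNT(*)=7
  3: ids {4, 6} → COUNT(*)=2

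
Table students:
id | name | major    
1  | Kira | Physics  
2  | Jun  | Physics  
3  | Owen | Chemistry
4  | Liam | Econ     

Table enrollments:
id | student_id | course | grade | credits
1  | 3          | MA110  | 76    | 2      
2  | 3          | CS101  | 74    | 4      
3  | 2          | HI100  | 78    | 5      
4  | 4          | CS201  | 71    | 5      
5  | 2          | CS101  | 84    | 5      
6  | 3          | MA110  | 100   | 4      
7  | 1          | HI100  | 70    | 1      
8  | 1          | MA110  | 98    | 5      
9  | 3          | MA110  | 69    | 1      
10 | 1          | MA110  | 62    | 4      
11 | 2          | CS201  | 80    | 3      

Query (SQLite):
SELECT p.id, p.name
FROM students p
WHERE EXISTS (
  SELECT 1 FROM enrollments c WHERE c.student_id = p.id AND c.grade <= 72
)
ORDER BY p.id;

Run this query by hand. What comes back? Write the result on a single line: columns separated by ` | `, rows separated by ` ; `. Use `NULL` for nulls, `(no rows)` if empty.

For each students row, check whether any enrollments with matching student_id has grade <= 72.
Keep rows where that is true.

1 | Kira ; 3 | Owen ; 4 | Liam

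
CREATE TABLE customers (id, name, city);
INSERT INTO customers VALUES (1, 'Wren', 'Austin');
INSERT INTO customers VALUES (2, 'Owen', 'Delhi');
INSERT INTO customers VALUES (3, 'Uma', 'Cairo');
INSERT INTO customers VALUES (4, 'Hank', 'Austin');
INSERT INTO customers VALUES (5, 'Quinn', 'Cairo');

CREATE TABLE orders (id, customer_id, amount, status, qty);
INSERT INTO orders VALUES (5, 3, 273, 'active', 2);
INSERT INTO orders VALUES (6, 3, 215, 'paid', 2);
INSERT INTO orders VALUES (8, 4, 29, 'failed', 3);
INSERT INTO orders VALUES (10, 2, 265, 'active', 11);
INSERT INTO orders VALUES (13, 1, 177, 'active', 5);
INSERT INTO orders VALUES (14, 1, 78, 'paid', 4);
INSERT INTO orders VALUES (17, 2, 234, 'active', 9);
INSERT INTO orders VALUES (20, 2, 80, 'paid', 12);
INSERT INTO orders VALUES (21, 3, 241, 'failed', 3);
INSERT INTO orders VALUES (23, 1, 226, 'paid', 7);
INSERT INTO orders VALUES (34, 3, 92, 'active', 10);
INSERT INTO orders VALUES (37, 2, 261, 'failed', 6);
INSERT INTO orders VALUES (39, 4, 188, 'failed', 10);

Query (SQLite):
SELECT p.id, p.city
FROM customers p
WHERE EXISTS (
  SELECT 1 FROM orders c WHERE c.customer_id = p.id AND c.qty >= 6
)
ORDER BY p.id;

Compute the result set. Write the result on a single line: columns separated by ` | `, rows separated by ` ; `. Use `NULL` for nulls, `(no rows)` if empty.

For each customers row, check whether any orders with matching customer_id has qty >= 6.
Keep rows where that is true.

1 | Austin ; 2 | Delhi ; 3 | Cairo ; 4 | Austin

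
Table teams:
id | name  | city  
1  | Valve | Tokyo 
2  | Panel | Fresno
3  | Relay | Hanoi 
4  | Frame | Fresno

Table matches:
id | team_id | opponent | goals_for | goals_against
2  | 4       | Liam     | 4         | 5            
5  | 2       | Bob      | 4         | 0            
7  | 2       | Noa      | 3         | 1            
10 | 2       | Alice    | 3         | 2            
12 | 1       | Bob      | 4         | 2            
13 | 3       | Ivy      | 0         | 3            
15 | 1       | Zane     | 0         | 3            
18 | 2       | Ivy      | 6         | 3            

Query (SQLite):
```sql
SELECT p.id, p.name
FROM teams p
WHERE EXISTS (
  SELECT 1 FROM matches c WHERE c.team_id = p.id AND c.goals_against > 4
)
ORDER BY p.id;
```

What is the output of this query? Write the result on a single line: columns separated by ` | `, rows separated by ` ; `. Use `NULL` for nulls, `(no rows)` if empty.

4 | Frame

For each teams row, check whether any matches with matching team_id has goals_against > 4.
Keep rows where that is true.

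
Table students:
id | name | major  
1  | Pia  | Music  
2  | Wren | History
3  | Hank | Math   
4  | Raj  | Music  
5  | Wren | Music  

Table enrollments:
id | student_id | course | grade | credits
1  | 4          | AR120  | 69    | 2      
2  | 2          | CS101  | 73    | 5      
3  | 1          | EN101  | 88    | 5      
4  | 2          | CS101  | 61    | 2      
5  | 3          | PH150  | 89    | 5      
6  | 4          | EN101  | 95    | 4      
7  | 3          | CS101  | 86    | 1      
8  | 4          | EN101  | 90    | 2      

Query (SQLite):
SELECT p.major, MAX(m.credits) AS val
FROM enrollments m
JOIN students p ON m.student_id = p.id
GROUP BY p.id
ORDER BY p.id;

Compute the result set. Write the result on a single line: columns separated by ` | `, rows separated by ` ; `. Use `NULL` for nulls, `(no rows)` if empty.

Music | 5 ; History | 5 ; Math | 5 ; Music | 4

Join each enrollments row to its students via student_id.
Group joined rows by students.id; compute MAX(m.credits) per group.
  1: ids {3} → MAX(m.credits)=5
  2: ids {2, 4} → MAX(m.credits)=5
  3: ids {5, 7} → MAX(m.credits)=5
  4: ids {1, 6, 8} → MAX(m.credits)=4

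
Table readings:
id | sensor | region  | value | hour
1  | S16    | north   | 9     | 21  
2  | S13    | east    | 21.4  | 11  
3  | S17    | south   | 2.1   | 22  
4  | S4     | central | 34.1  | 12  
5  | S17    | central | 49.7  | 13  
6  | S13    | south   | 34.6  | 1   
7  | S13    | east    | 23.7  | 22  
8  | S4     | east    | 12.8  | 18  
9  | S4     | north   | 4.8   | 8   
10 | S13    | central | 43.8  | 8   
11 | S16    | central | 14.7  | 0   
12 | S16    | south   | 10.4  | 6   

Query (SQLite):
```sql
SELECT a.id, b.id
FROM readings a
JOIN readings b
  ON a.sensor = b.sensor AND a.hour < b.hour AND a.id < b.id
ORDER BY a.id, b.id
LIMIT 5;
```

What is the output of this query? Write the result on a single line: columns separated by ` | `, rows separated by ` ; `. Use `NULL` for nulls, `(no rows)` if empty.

Pairs (a,b) with same sensor, a.hour < b.hour, a.id < b.id.
sensor groups: S13:{2,6,7,10} S16:{1,11,12} S17:{3,5} S4:{4,8,9}
Ordered by (a.id, b.id); first 5.

2 | 7 ; 4 | 8 ; 6 | 7 ; 6 | 10 ; 11 | 12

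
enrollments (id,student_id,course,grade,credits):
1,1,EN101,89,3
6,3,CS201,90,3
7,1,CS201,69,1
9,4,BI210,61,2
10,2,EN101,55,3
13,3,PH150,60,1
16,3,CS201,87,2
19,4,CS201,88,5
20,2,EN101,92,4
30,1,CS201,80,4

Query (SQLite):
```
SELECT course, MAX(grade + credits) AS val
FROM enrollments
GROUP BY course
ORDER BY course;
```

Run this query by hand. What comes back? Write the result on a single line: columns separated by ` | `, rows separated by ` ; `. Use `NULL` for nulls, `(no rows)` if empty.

For each row compute grade + credits.
Group by course; take MAX of the expression per group.
  BI210: ids {9} → MAX(grade + credits)=63
  CS201: ids {6, 7, 16, 19, 30} → MAX(grade + credits)=93
  EN101: ids {1, 10, 20} → MAX(grade + credits)=96
  PH150: ids {13} → MAX(grade + credits)=61

BI210 | 63 ; CS201 | 93 ; EN101 | 96 ; PH150 | 61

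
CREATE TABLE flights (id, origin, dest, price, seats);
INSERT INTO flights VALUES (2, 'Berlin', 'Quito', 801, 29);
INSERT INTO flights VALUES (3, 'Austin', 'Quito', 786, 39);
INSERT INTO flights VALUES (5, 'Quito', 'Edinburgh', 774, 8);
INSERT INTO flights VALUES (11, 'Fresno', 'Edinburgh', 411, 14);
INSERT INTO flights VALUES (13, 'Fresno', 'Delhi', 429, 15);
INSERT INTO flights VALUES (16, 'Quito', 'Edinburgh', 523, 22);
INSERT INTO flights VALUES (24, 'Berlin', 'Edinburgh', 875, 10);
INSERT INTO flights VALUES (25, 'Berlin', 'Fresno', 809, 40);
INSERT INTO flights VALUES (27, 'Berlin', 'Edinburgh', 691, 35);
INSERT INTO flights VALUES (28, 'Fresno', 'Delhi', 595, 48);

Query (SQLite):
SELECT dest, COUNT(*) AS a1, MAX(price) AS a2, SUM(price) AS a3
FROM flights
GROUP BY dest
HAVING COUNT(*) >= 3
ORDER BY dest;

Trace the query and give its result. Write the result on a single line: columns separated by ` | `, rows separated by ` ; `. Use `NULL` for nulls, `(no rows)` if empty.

Group flights by dest.
Per group compute: COUNT(*), MAX(price), SUM(price).
HAVING: drop groups with fewer than 3 rows.
  Delhi: ids {13, 28} → COUNT(*)=2, MAX(price)=595, SUM(price)=1024
  Edinburgh: ids {5, 11, 16, 24, 27} → COUNT(*)=5, MAX(price)=875, SUM(price)=3274
  Fresno: ids {25} → COUNT(*)=1, MAX(price)=809, SUM(price)=809
  Quito: ids {2, 3} → COUNT(*)=2, MAX(price)=801, SUM(price)=1587

Edinburgh | 5 | 875 | 3274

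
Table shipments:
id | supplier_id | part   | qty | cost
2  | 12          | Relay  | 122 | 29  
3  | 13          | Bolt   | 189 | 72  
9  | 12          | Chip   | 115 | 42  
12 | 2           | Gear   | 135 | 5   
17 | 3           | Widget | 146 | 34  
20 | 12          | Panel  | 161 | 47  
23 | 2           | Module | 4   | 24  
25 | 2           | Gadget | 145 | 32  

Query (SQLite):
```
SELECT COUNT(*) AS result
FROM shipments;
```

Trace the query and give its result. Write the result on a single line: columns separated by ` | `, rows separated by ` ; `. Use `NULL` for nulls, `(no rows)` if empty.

8

All cost values: [29, 72, 42, 5, 34, 47, 24, 32].
COUNT(*) counts rows → 8.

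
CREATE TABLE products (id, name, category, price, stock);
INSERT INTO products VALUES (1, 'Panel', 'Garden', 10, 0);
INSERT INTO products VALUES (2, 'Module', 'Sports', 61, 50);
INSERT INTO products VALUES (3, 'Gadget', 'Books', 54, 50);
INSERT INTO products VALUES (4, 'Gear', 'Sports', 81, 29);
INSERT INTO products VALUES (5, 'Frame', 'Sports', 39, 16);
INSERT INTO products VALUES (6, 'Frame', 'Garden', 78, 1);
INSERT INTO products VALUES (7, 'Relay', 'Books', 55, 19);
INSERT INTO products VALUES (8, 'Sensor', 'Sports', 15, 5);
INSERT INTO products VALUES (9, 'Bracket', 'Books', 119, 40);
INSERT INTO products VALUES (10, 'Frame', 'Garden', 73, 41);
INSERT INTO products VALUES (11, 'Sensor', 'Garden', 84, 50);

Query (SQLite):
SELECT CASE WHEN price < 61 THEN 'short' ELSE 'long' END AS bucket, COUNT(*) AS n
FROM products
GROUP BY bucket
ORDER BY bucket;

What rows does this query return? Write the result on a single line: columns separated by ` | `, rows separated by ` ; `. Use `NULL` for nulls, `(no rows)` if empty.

long | 6 ; short | 5

Bucket rows by price < 61 → 'short' else 'long'; count each bucket.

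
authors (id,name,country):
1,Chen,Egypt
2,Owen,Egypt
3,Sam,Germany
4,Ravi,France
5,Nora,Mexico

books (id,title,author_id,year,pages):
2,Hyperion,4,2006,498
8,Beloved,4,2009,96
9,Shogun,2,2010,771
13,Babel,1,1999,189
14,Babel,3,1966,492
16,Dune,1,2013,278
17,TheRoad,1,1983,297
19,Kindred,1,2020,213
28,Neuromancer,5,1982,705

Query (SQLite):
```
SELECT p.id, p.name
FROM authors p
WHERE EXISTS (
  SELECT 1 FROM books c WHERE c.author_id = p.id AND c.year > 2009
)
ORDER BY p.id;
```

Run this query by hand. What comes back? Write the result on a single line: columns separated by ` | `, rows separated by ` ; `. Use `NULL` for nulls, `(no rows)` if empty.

1 | Chen ; 2 | Owen

For each authors row, check whether any books with matching author_id has year > 2009.
Keep rows where that is true.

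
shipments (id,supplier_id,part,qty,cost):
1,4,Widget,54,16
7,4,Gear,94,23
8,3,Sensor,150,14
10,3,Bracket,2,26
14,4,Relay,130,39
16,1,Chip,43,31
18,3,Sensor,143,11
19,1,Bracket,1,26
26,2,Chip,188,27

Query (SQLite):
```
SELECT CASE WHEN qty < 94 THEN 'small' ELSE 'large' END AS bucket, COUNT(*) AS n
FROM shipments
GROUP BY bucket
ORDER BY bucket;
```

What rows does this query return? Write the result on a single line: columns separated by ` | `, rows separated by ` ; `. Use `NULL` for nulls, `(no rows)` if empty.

Bucket rows by qty < 94 → 'small' else 'large'; count each bucket.

large | 5 ; small | 4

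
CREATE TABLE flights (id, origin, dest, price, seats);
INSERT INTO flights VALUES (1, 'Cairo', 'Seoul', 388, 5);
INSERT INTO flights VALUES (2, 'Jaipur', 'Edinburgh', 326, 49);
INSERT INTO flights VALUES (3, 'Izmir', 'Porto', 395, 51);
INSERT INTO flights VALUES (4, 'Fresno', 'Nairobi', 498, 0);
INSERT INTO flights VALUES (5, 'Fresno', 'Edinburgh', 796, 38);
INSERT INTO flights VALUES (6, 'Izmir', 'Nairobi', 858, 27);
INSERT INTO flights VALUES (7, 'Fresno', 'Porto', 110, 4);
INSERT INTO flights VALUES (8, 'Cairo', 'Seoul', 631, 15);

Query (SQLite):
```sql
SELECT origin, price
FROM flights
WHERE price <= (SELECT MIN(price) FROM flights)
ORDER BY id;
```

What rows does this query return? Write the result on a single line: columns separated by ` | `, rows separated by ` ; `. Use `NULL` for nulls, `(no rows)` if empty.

Fresno | 110

Scalar subquery: MIN(price) over all flights rows = 110.
Keep rows where price <= that value.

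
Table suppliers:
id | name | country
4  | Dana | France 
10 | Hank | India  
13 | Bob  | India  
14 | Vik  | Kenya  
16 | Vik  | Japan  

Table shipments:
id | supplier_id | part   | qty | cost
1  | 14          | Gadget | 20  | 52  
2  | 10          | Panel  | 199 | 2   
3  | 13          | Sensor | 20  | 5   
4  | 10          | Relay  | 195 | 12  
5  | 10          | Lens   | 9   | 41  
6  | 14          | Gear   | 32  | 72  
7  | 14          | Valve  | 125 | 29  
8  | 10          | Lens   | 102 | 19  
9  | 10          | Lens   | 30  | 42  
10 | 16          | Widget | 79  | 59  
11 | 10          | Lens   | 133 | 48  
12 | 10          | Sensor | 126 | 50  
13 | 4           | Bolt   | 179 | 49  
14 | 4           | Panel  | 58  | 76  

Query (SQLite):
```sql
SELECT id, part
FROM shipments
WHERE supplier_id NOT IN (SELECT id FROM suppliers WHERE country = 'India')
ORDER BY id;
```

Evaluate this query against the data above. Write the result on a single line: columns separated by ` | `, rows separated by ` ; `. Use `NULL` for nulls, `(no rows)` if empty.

1 | Gadget ; 6 | Gear ; 7 | Valve ; 10 | Widget ; 13 | Bolt ; 14 | Panel

Inner query: suppliers.id where country = 'India'.
Outer: keep shipments rows whose supplier_id is not in that set.
Inner query → {10, 13}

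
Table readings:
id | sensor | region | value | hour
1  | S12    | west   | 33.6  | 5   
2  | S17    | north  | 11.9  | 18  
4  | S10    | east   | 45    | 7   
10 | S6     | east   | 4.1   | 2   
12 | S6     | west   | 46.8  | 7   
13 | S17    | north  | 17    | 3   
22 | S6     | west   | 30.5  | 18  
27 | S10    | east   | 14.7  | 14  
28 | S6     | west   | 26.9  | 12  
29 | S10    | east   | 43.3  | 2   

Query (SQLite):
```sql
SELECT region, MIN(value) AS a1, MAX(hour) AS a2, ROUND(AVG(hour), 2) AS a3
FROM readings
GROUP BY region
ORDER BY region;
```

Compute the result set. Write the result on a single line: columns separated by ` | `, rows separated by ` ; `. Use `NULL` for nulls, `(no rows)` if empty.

Group readings by region.
Per group compute: MIN(value), MAX(hour), ROUND(AVG(hour), 2).
  east: ids {4, 10, 27, 29} → MIN(value)=4.1, MAX(hour)=14, ROUND(AVG(hour), 2)=6.25
  north: ids {2, 13} → MIN(value)=11.9, MAX(hour)=18, ROUND(AVG(hour), 2)=10.5
  west: ids {1, 12, 22, 28} → MIN(value)=26.9, MAX(hour)=18, ROUND(AVG(hour), 2)=10.5

east | 4.1 | 14 | 6.25 ; north | 11.9 | 18 | 10.5 ; west | 26.9 | 18 | 10.5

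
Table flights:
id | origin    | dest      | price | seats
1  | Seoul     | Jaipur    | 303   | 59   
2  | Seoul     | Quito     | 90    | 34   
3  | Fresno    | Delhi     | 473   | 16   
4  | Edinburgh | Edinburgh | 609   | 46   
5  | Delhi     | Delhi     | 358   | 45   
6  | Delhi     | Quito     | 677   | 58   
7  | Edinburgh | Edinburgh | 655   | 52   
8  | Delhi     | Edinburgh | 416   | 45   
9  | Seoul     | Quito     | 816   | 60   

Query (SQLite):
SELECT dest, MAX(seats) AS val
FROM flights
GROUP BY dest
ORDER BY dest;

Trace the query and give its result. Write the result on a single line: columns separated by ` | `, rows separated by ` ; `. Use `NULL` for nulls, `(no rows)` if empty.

Delhi | 45 ; Edinburgh | 52 ; Jaipur | 59 ; Quito | 60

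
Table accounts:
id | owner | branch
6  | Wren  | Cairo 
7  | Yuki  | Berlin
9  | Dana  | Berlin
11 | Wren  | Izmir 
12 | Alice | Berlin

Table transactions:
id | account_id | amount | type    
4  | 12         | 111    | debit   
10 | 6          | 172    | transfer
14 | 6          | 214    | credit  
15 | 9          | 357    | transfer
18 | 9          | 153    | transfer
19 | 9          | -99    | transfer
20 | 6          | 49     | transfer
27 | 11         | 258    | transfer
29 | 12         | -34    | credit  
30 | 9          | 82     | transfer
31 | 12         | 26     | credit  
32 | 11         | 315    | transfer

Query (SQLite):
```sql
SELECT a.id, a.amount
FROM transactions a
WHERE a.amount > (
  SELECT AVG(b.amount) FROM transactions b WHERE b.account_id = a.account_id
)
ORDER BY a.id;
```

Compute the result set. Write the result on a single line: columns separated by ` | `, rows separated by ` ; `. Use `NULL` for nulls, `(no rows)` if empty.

4 | 111 ; 10 | 172 ; 14 | 214 ; 15 | 357 ; 18 | 153 ; 32 | 315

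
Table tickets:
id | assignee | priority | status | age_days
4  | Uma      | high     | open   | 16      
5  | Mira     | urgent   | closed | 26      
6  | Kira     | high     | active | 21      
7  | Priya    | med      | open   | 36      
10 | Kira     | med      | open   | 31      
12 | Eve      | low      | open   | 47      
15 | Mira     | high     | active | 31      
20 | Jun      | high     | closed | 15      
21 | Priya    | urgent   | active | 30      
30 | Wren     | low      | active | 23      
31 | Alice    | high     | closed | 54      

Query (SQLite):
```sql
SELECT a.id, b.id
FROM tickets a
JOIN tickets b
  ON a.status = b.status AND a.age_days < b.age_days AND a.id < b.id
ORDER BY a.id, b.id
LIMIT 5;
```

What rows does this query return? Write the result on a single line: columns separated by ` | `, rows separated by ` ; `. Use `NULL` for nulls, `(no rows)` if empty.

4 | 7 ; 4 | 10 ; 4 | 12 ; 5 | 31 ; 6 | 15

Pairs (a,b) with same status, a.age_days < b.age_days, a.id < b.id.
status groups: active:{6,15,21,30} closed:{5,20,31} open:{4,7,10,12}
Ordered by (a.id, b.id); first 5.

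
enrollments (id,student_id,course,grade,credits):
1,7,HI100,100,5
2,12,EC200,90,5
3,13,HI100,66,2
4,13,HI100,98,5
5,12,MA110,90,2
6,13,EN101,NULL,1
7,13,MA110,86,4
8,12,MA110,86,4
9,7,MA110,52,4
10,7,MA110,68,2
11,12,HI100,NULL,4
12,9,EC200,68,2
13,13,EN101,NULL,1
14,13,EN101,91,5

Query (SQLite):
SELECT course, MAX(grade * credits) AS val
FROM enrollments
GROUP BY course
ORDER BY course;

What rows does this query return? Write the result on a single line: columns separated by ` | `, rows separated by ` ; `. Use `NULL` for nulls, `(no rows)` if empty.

EC200 | 450 ; EN101 | 455 ; HI100 | 500 ; MA110 | 344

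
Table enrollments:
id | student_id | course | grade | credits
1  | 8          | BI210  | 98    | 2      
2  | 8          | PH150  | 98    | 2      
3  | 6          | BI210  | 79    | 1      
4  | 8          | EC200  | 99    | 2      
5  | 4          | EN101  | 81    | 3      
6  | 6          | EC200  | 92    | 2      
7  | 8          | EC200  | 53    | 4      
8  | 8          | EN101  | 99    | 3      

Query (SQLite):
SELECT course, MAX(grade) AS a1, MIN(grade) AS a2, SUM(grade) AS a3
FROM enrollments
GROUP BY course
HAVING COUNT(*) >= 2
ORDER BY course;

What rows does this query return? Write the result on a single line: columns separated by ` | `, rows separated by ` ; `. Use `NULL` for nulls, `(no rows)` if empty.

Group enrollments by course.
Per group compute: MAX(grade), MIN(grade), SUM(grade).
HAVING: drop groups with fewer than 2 rows.
  BI210: ids {1, 3} → MAX(grade)=98, MIN(grade)=79, SUM(grade)=177
  EC200: ids {4, 6, 7} → MAX(grade)=99, MIN(grade)=53, SUM(grade)=244
  EN101: ids {5, 8} → MAX(grade)=99, MIN(grade)=81, SUM(grade)=180
  PH150: ids {2} → MAX(grade)=98, MIN(grade)=98, SUM(grade)=98

BI210 | 98 | 79 | 177 ; EC200 | 99 | 53 | 244 ; EN101 | 99 | 81 | 180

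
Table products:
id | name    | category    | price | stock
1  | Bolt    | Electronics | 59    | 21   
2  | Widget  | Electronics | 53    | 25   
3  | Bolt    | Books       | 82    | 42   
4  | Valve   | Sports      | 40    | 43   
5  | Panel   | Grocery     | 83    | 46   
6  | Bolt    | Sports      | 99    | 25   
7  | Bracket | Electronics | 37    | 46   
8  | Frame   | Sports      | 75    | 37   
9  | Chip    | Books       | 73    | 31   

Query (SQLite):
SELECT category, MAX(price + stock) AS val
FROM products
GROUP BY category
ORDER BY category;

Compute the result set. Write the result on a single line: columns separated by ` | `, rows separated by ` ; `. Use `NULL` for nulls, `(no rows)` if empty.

For each row compute price + stock.
Group by category; take MAX of the expression per group.
  Books: ids {3, 9} → MAX(price + stock)=124
  Electronics: ids {1, 2, 7} → MAX(price + stock)=83
  Grocery: ids {5} → MAX(price + stock)=129
  Sports: ids {4, 6, 8} → MAX(price + stock)=124

Books | 124 ; Electronics | 83 ; Grocery | 129 ; Sports | 124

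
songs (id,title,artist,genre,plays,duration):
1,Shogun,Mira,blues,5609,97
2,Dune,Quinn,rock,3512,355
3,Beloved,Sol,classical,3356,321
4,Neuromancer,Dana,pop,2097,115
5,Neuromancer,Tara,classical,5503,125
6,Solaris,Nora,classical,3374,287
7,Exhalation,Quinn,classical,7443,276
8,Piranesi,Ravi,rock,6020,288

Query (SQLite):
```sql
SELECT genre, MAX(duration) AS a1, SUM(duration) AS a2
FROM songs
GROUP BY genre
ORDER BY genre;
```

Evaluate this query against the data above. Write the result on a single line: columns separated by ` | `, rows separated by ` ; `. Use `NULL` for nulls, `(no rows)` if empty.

blues | 97 | 97 ; classical | 321 | 1009 ; pop | 115 | 115 ; rock | 355 | 643

Group songs by genre.
Per group compute: MAX(duration), SUM(duration).
  blues: ids {1} → MAX(duration)=97, SUM(duration)=97
  classical: ids {3, 5, 6, 7} → MAX(duration)=321, SUM(duration)=1009
  pop: ids {4} → MAX(duration)=115, SUM(duration)=115
  rock: ids {2, 8} → MAX(duration)=355, SUM(duration)=643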